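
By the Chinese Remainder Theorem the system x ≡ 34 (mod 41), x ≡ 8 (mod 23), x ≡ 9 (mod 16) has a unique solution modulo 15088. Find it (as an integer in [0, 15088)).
The moduli 41, 23, 16 are pairwise coprime, so by the CRT there is a unique solution mod 41·23·16 = 15088.
Solve by successive substitution. Start with x ≡ 34 (mod 41).
  Combine with x ≡ 8 (mod 23): write x = 34 + 41·t and require 34 + 41·t ≡ 8 (mod 23), i.e. 41·t ≡ 8 − 34 ≡ 20 (mod 23). Since 41^(−1) ≡ 9 (mod 23) (41 ≡ 18 (mod 23)), t ≡ 9·20 ≡ 19 (mod 23). So x ≡ 34 + 41·19 = 813 (mod 943).
  Combine with x ≡ 9 (mod 16): write x = 813 + 943·t and require 813 + 943·t ≡ 9 (mod 16), i.e. 943·t ≡ 9 − 813 ≡ 12 (mod 16). Since 943^(−1) ≡ 15 (mod 16) (943 ≡ 15 (mod 16)), t ≡ 15·12 ≡ 4 (mod 16). So x ≡ 813 + 943·4 = 4585 (mod 15088).
Unique solution in [0, 15088): x = 4585.

Final answer: x ≡ 4585 (mod 15088); the representative in [0, 15088) is 4585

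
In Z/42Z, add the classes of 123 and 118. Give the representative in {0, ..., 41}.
Reduce the summands first: 123 ≡ 39, 118 ≡ 34 (mod 42), so 123 + 118 ≡ 39 + 34 (mod 42). 39 + 34 = 73; 73 = 1·42 + 31, so (123 + 118) mod 42 = 31.

Final answer: 31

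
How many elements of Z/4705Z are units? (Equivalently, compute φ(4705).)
An element a ∈ Z/4705Z is a unit iff gcd(a, 4705) = 1, so the number of units is φ(4705). φ is multiplicative, with φ(p^e) = p^e − p^(e−1). Factorise 4705 = 5 · 941. Then
  φ(4705) = (5 − 1) · (941 − 1) = 4 · 940 = 3760.

Final answer: Z/4705Z has φ(4705) = 3760 units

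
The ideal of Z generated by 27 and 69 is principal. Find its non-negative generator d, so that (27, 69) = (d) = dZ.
(27, 69) = (3); d = 3

In the PID Z, (a, b) is generated by gcd(a, b). Compute gcd(69, 27) with the extended Euclidean algorithm, tracking rows (r, s, t) with s·69 + t·27 = r:
  row A: (69, 1, 0)   [1·69 + 0·27 = 69]
  row B: (27, 0, 1)   [0·69 + 1·27 = 27]
  69 = 2·27 + 15   → row C = row A − 2·row B = (15, 1, −2)   [check: 1·69 − 2·27 = 15]
  27 = 1·15 + 12   → row D = row B − 1·row C = (12, −1, 3)   [check: −1·69 + 3·27 = 12]
  15 = 1·12 + 3   → row E = row C − 1·row D = (3, 2, −5)   [check: 2·69 − 5·27 = 3]
  12 = 4·3 + 0   → remainder 0, stop. gcd = 3 (last nonzero row E).
So gcd(27, 69) = 3, with Bézout identity 2·69 − 5·27 = 3. Containment (⊇): the Bézout identity exhibits 3 as an element of (27, 69), giving (3) ⊆ (27, 69). Containment (⊆): since 3 | 27 and 3 | 69 (27 = 3·9, 69 = 3·23), every Z-linear combination of 27 and 69 is divisible by 3, so (27, 69) ⊆ (3). Therefore (27, 69) = (3), d = 3.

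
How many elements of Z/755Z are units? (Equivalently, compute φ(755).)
Z/755Z has φ(755) = 600 units

An element a ∈ Z/755Z is a unit iff gcd(a, 755) = 1, so the number of units is φ(755). φ is multiplicative, with φ(p^e) = p^e − p^(e−1). Factorise 755 = 5 · 151. Then
  φ(755) = (5 − 1) · (151 − 1) = 4 · 150 = 600.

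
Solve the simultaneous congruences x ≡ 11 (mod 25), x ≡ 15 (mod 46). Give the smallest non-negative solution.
x ≡ 61 (mod 1150); the representative in [0, 1150) is 61

The moduli 25, 46 are pairwise coprime, so by the CRT there is a unique solution mod 25·46 = 1150.
Solve by successive substitution. Start with x ≡ 11 (mod 25).
  Combine with x ≡ 15 (mod 46): write x = 11 + 25·t and require 11 + 25·t ≡ 15 (mod 46), i.e. 25·t ≡ 15 − 11 ≡ 4 (mod 46). Since 25^(−1) ≡ 35 (mod 46), t ≡ 35·4 ≡ 2 (mod 46). So x ≡ 11 + 25·2 = 61 (mod 1150).
Unique solution in [0, 1150): x = 61.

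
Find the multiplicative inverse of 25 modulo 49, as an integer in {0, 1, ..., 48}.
Apply the extended Euclidean algorithm to (49, 25), tracking rows (r, s, t) with s·49 + t·25 = r. Each division r_prev = q·r_cur + r_new produces the new row as (previous row) − q·(current row):
  row A: (49, 1, 0)   [1·49 + 0·25 = 49]
  row B: (25, 0, 1)   [0·49 + 1·25 = 25]
  49 = 1·25 + 24   → row C = row A − 1·row B = (24, 1, −1)   [check: 1·49 − 1·25 = 24]
  25 = 1·24 + 1   → row D = row B − 1·row C = (1, −1, 2)   [check: −1·49 + 2·25 = 1]
  24 = 24·1 + 0   → remainder 0, stop. gcd = 1 (last nonzero row D).
The gcd is 1, so 25 is invertible mod 49. The last nonzero row gives −1·49 + 2·25 = 1, so t = 2. So 25^(−1) ≡ 2 (mod 49). Verify: 25 · 2 = 50 ≡ 1 (mod 49). ✓

Final answer: 25^(−1) ≡ 2 (mod 49)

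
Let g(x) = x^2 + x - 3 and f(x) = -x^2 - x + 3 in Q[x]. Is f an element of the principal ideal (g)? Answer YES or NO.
In Q[x] the ideal (g) consists of all multiples of g, so f ∈ (g) iff g | f, i.e. iff the remainder of f on division by g is 0. Divide f by g (g is monic, so eliminate the leading term of the running remainder at each step):
  leading term -x^2: subtract (-1)·g(x) = -x^2 - x + 3, leaving 0
The remainder is 0, so f(x) = g(x) · h(x) with h(x) = -1. Hence g | f, i.e. f ∈ (g).

Final answer: YES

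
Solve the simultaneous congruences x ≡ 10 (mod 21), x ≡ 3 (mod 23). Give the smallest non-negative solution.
x ≡ 325 (mod 483); the representative in [0, 483) is 325

The moduli 21, 23 are pairwise coprime, so by the CRT there is a unique solution mod 21·23 = 483.
Solve by successive substitution. Start with x ≡ 10 (mod 21).
  Combine with x ≡ 3 (mod 23): write x = 10 + 21·t and require 10 + 21·t ≡ 3 (mod 23), i.e. 21·t ≡ 3 − 10 ≡ 16 (mod 23). Since 21^(−1) ≡ 11 (mod 23), t ≡ 11·16 ≡ 15 (mod 23). So x ≡ 10 + 21·15 = 325 (mod 483).
Unique solution in [0, 483): x = 325.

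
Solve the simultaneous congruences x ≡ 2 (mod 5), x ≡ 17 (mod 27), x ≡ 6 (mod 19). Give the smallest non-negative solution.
x ≡ 557 (mod 2565); the representative in [0, 2565) is 557

The moduli 5, 27, 19 are pairwise coprime, so by the CRT there is a unique solution mod 5·27·19 = 2565.
Solve by successive substitution. Start with x ≡ 2 (mod 5).
  Combine with x ≡ 17 (mod 27): write x = 2 + 5·t and require 2 + 5·t ≡ 17 (mod 27), i.e. 5·t ≡ 17 − 2 ≡ 15 (mod 27). Since 5^(−1) ≡ 11 (mod 27), t ≡ 11·15 ≡ 3 (mod 27). So x ≡ 2 + 5·3 = 17 (mod 135).
  Combine with x ≡ 6 (mod 19): write x = 17 + 135·t and require 17 + 135·t ≡ 6 (mod 19), i.e. 135·t ≡ 6 − 17 ≡ 8 (mod 19). Since 135^(−1) ≡ 10 (mod 19) (135 ≡ 2 (mod 19)), t ≡ 10·8 ≡ 4 (mod 19). So x ≡ 17 + 135·4 = 557 (mod 2565).
Unique solution in [0, 2565): x = 557.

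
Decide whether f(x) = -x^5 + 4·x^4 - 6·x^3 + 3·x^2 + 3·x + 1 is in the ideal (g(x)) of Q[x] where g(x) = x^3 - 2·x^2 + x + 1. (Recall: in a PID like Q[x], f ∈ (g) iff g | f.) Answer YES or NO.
In Q[x] the ideal (g) consists of all multiples of g, so f ∈ (g) iff g | f, i.e. iff the remainder of f on division by g is 0. Divide f by g (g is monic, so eliminate the leading term of the running remainder at each step):
  leading term -x^5: subtract (-x^2)·g(x) = -x^5 + 2·x^4 - x^3 - x^2, leaving 2·x^4 - 5·x^3 + 4·x^2 + 3·x + 1
  leading term 2·x^4: subtract (2·x)·g(x) = 2·x^4 - 4·x^3 + 2·x^2 + 2·x, leaving -x^3 + 2·x^2 + x + 1
  leading term -x^3: subtract (-1)·g(x) = -x^3 + 2·x^2 - x - 1, leaving 2·x + 2
The remainder r(x) = 2·x + 2 ≠ 0 (and deg r < deg g), so g ∤ f, i.e. f ∉ (g).

Final answer: NO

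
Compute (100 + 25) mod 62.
Reduce the summands first: 100 ≡ 38 (mod 62), so 100 + 25 ≡ 38 + 25 (mod 62). 38 + 25 = 63; 63 = 1·62 + 1, so (100 + 25) mod 62 = 1.

Final answer: 1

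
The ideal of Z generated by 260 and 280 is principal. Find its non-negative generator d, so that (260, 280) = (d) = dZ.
In the PID Z, (a, b) is generated by gcd(a, b). Compute gcd(280, 260) with the extended Euclidean algorithm, tracking rows (r, s, t) with s·280 + t·260 = r:
  row A: (280, 1, 0)   [1·280 + 0·260 = 280]
  row B: (260, 0, 1)   [0·280 + 1·260 = 260]
  280 = 1·260 + 20   → row C = row A − 1·row B = (20, 1, −1)   [check: 1·280 − 1·260 = 20]
  260 = 13·20 + 0   → remainder 0, stop. gcd = 20 (last nonzero row C).
So gcd(260, 280) = 20, with Bézout identity 1·280 − 1·260 = 20. Containment (⊇): the Bézout identity exhibits 20 as an element of (260, 280), giving (20) ⊆ (260, 280). Containment (⊆): since 20 | 260 and 20 | 280 (260 = 20·13, 280 = 20·14), every Z-linear combination of 260 and 280 is divisible by 20, so (260, 280) ⊆ (20). Therefore (260, 280) = (20), d = 20.

Final answer: (260, 280) = (20); d = 20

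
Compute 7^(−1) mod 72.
7^(−1) ≡ 31 (mod 72)

Apply the extended Euclidean algorithm to (72, 7), tracking rows (r, s, t) with s·72 + t·7 = r. Each division r_prev = q·r_cur + r_new produces the new row as (previous row) − q·(current row):
  row A: (72, 1, 0)   [1·72 + 0·7 = 72]
  row B: (7, 0, 1)   [0·72 + 1·7 = 7]
  72 = 10·7 + 2   → row C = row A − 10·row B = (2, 1, −10)   [check: 1·72 − 10·7 = 2]
  7 = 3·2 + 1   → row D = row B − 3·row C = (1, −3, 31)   [check: −3·72 + 31·7 = 1]
  2 = 2·1 + 0   → remainder 0, stop. gcd = 1 (last nonzero row D).
The gcd is 1, so 7 is invertible mod 72. The last nonzero row gives −3·72 + 31·7 = 1, so t = 31. So 7^(−1) ≡ 31 (mod 72). Verify: 7 · 31 = 217 ≡ 1 (mod 72). ✓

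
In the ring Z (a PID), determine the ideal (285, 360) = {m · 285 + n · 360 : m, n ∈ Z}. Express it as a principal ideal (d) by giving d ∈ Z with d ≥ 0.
(285, 360) = (15); d = 15

In the PID Z, (a, b) is generated by gcd(a, b). Compute gcd(360, 285) with the extended Euclidean algorithm, tracking rows (r, s, t) with s·360 + t·285 = r:
  row A: (360, 1, 0)   [1·360 + 0·285 = 360]
  row B: (285, 0, 1)   [0·360 + 1·285 = 285]
  360 = 1·285 + 75   → row C = row A − 1·row B = (75, 1, −1)   [check: 1·360 − 1·285 = 75]
  285 = 3·75 + 60   → row D = row B − 3·row C = (60, −3, 4)   [check: −3·360 + 4·285 = 60]
  75 = 1·60 + 15   → row E = row C − 1·row D = (15, 4, −5)   [check: 4·360 − 5·285 = 15]
  60 = 4·15 + 0   → remainder 0, stop. gcd = 15 (last nonzero row E).
So gcd(285, 360) = 15, with Bézout identity 4·360 − 5·285 = 15. Containment (⊇): the Bézout identity exhibits 15 as an element of (285, 360), giving (15) ⊆ (285, 360). Containment (⊆): since 15 | 285 and 15 | 360 (285 = 15·19, 360 = 15·24), every Z-linear combination of 285 and 360 is divisible by 15, so (285, 360) ⊆ (15). Therefore (285, 360) = (15), d = 15.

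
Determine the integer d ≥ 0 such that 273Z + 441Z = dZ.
(273, 441) = (21); d = 21

In the PID Z, (a, b) is generated by gcd(a, b). Compute gcd(441, 273) with the extended Euclidean algorithm, tracking rows (r, s, t) with s·441 + t·273 = r:
  row A: (441, 1, 0)   [1·441 + 0·273 = 441]
  row B: (273, 0, 1)   [0·441 + 1·273 = 273]
  441 = 1·273 + 168   → row C = row A − 1·row B = (168, 1, −1)   [check: 1·441 − 1·273 = 168]
  273 = 1·168 + 105   → row D = row B − 1·row C = (105, −1, 2)   [check: −1·441 + 2·273 = 105]
  168 = 1·105 + 63   → row E = row C − 1·row D = (63, 2, −3)   [check: 2·441 − 3·273 = 63]
  105 = 1·63 + 42   → row F = row D − 1·row E = (42, −3, 5)   [check: −3·441 + 5·273 = 42]
  63 = 1·42 + 21   → row G = row E − 1·row F = (21, 5, −8)   [check: 5·441 − 8·273 = 21]
  42 = 2·21 + 0   → remainder 0, stop. gcd = 21 (last nonzero row G).
So gcd(273, 441) = 21, with Bézout identity 5·441 − 8·273 = 21. Containment (⊇): the Bézout identity exhibits 21 as an element of (273, 441), giving (21) ⊆ (273, 441). Containment (⊆): since 21 | 273 and 21 | 441 (273 = 21·13, 441 = 21·21), every Z-linear combination of 273 and 441 is divisible by 21, so (273, 441) ⊆ (21). Therefore (273, 441) = (21), d = 21.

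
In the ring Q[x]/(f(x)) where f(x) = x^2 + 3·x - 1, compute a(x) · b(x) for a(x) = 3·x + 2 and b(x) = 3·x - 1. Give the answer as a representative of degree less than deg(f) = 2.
a · b ≡ 7 - 24·x (mod f(x))

First multiply in Q[x] without reducing: a · b = 9·x^2 + 3·x - 2. Now divide by f(x) = x^2 + 3·x - 1, eliminating the leading term at each step:
  leading term 9·x^2: subtract (9)·f(x) = 9·x^2 + 27·x - 9, leaving 7 - 24·x
The degree is now < 2, so this is the remainder. Hence a · b ≡ 7 - 24·x in Q[x]/(f).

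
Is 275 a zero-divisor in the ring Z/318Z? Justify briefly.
gcd(275, 318) = 1, so 275 is a unit in Z/318Z (it has a multiplicative inverse). A unit cannot be a zero-divisor: if 275·b ≡ 0 then multiplying both sides by 275^(−1) gives b ≡ 0. So 275 is not a zero-divisor.

Final answer: NO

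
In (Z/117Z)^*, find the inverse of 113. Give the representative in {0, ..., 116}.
Apply the extended Euclidean algorithm to (117, 113), tracking rows (r, s, t) with s·117 + t·113 = r. Each division r_prev = q·r_cur + r_new produces the new row as (previous row) − q·(current row):
  row A: (117, 1, 0)   [1·117 + 0·113 = 117]
  row B: (113, 0, 1)   [0·117 + 1·113 = 113]
  117 = 1·113 + 4   → row C = row A − 1·row B = (4, 1, −1)   [check: 1·117 − 1·113 = 4]
  113 = 28·4 + 1   → row D = row B − 28·row C = (1, −28, 29)   [check: −28·117 + 29·113 = 1]
  4 = 4·1 + 0   → remainder 0, stop. gcd = 1 (last nonzero row D).
The gcd is 1, so 113 is invertible mod 117. The last nonzero row gives −28·117 + 29·113 = 1, so t = 29. So 113^(−1) ≡ 29 (mod 117). Verify: 113 · 29 = 3277 ≡ 1 (mod 117). ✓

Final answer: 113^(−1) ≡ 29 (mod 117)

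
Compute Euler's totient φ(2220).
φ(2220) = 576

φ is multiplicative, with φ(p^e) = p^e − p^(e−1). Factorise 2220 = 2^2 · 3 · 5 · 37. Then
  φ(2220) = (2^2 − 2^1) · (3 − 1) · (5 − 1) · (37 − 1) = 2 · 2 · 4 · 36 = 576.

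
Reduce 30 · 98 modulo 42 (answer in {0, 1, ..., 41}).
Reduce the factors first: 98 ≡ 14 (mod 42), so 30 · 98 ≡ 30 · 14 (mod 42). 30 · 14 = 420. Dividing by 42: 420 = 10·42 + 0. So (30 · 98) mod 42 = 0.

Final answer: 0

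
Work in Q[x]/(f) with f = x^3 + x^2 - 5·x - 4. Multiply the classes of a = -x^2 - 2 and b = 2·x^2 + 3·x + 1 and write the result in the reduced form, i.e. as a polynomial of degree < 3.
a · b ≡ -14·x^2 - 19·x - 6 (mod f(x))

First multiply in Q[x] without reducing: a · b = -2·x^4 - 3·x^3 - 5·x^2 - 6·x - 2. Now divide by f(x) = x^3 + x^2 - 5·x - 4, eliminating the leading term at each step:
  leading term -2·x^4: subtract (-2·x)·f(x) = -2·x^4 - 2·x^3 + 10·x^2 + 8·x, leaving -x^3 - 15·x^2 - 14·x - 2
  leading term -x^3: subtract (-1)·f(x) = -x^3 - x^2 + 5·x + 4, leaving -14·x^2 - 19·x - 6
The degree is now < 3, so this is the remainder. Hence a · b ≡ -14·x^2 - 19·x - 6 in Q[x]/(f).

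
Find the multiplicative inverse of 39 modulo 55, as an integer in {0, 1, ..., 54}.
Apply the extended Euclidean algorithm to (55, 39), tracking rows (r, s, t) with s·55 + t·39 = r. Each division r_prev = q·r_cur + r_new produces the new row as (previous row) − q·(current row):
  row A: (55, 1, 0)   [1·55 + 0·39 = 55]
  row B: (39, 0, 1)   [0·55 + 1·39 = 39]
  55 = 1·39 + 16   → row C = row A − 1·row B = (16, 1, −1)   [check: 1·55 − 1·39 = 16]
  39 = 2·16 + 7   → row D = row B − 2·row C = (7, −2, 3)   [check: −2·55 + 3·39 = 7]
  16 = 2·7 + 2   → row E = row C − 2·row D = (2, 5, −7)   [check: 5·55 − 7·39 = 2]
  7 = 3·2 + 1   → row F = row D − 3·row E = (1, −17, 24)   [check: −17·55 + 24·39 = 1]
  2 = 2·1 + 0   → remainder 0, stop. gcd = 1 (last nonzero row F).
The gcd is 1, so 39 is invertible mod 55. The last nonzero row gives −17·55 + 24·39 = 1, so t = 24. So 39^(−1) ≡ 24 (mod 55). Verify: 39 · 24 = 936 ≡ 1 (mod 55). ✓

Final answer: 39^(−1) ≡ 24 (mod 55)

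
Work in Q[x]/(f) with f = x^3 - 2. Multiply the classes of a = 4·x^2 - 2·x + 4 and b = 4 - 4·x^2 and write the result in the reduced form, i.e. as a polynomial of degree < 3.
First multiply in Q[x] without reducing: a · b = -16·x^4 + 8·x^3 - 8·x + 16. Now divide by f(x) = x^3 - 2, eliminating the leading term at each step:
  leading term -16·x^4: subtract (-16·x)·f(x) = -16·x^4 + 32·x, leaving 8·x^3 - 40·x + 16
  leading term 8·x^3: subtract (8)·f(x) = 8·x^3 - 16, leaving 32 - 40·x
The degree is now < 3, so this is the remainder. Hence a · b ≡ 32 - 40·x in Q[x]/(f).

Final answer: a · b ≡ 32 - 40·x (mod f(x))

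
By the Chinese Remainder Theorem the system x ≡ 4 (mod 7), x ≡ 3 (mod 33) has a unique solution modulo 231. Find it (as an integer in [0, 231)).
x ≡ 102 (mod 231); the representative in [0, 231) is 102

The moduli 7, 33 are pairwise coprime, so by the CRT there is a unique solution mod 7·33 = 231.
Solve by successive substitution. Start with x ≡ 4 (mod 7).
  Combine with x ≡ 3 (mod 33): write x = 4 + 7·t and require 4 + 7·t ≡ 3 (mod 33), i.e. 7·t ≡ 3 − 4 ≡ 32 (mod 33). Since 7^(−1) ≡ 19 (mod 33), t ≡ 19·32 ≡ 14 (mod 33). So x ≡ 4 + 7·14 = 102 (mod 231).
Unique solution in [0, 231): x = 102.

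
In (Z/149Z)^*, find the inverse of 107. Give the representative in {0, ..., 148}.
107^(−1) ≡ 39 (mod 149)

Apply the extended Euclidean algorithm to (149, 107), tracking rows (r, s, t) with s·149 + t·107 = r. Each division r_prev = q·r_cur + r_new produces the new row as (previous row) − q·(current row):
  row A: (149, 1, 0)   [1·149 + 0·107 = 149]
  row B: (107, 0, 1)   [0·149 + 1·107 = 107]
  149 = 1·107 + 42   → row C = row A − 1·row B = (42, 1, −1)   [check: 1·149 − 1·107 = 42]
  107 = 2·42 + 23   → row D = row B − 2·row C = (23, −2, 3)   [check: −2·149 + 3·107 = 23]
  42 = 1·23 + 19   → row E = row C − 1·row D = (19, 3, −4)   [check: 3·149 − 4·107 = 19]
  23 = 1·19 + 4   → row F = row D − 1·row E = (4, −5, 7)   [check: −5·149 + 7·107 = 4]
  19 = 4·4 + 3   → row G = row E − 4·row F = (3, 23, −32)   [check: 23·149 − 32·107 = 3]
  4 = 1·3 + 1   → row H = row F − 1·row G = (1, −28, 39)   [check: −28·149 + 39·107 = 1]
  3 = 3·1 + 0   → remainder 0, stop. gcd = 1 (last nonzero row H).
The gcd is 1, so 107 is invertible mod 149. The last nonzero row gives −28·149 + 39·107 = 1, so t = 39. So 107^(−1) ≡ 39 (mod 149). Verify: 107 · 39 = 4173 ≡ 1 (mod 149). ✓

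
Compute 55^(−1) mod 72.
55^(−1) ≡ 55 (mod 72)

Apply the extended Euclidean algorithm to (72, 55), tracking rows (r, s, t) with s·72 + t·55 = r. Each division r_prev = q·r_cur + r_new produces the new row as (previous row) − q·(current row):
  row A: (72, 1, 0)   [1·72 + 0·55 = 72]
  row B: (55, 0, 1)   [0·72 + 1·55 = 55]
  72 = 1·55 + 17   → row C = row A − 1·row B = (17, 1, −1)   [check: 1·72 − 1·55 = 17]
  55 = 3·17 + 4   → row D = row B − 3·row C = (4, −3, 4)   [check: −3·72 + 4·55 = 4]
  17 = 4·4 + 1   → row E = row C − 4·row D = (1, 13, −17)   [check: 13·72 − 17·55 = 1]
  4 = 4·1 + 0   → remainder 0, stop. gcd = 1 (last nonzero row E).
The gcd is 1, so 55 is invertible mod 72. The last nonzero row gives 13·72 − 17·55 = 1, so t = −17. So 55^(−1) ≡ −17 ≡ 55 (mod 72). Verify: 55 · 55 = 3025 ≡ 1 (mod 72). ✓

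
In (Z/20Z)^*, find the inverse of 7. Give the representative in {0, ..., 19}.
Apply the extended Euclidean algorithm to (20, 7), tracking rows (r, s, t) with s·20 + t·7 = r. Each division r_prev = q·r_cur + r_new produces the new row as (previous row) − q·(current row):
  row A: (20, 1, 0)   [1·20 + 0·7 = 20]
  row B: (7, 0, 1)   [0·20 + 1·7 = 7]
  20 = 2·7 + 6   → row C = row A − 2·row B = (6, 1, −2)   [check: 1·20 − 2·7 = 6]
  7 = 1·6 + 1   → row D = row B − 1·row C = (1, −1, 3)   [check: −1·20 + 3·7 = 1]
  6 = 6·1 + 0   → remainder 0, stop. gcd = 1 (last nonzero row D).
The gcd is 1, so 7 is invertible mod 20. The last nonzero row gives −1·20 + 3·7 = 1, so t = 3. So 7^(−1) ≡ 3 (mod 20). Verify: 7 · 3 = 21 ≡ 1 (mod 20). ✓

Final answer: 7^(−1) ≡ 3 (mod 20)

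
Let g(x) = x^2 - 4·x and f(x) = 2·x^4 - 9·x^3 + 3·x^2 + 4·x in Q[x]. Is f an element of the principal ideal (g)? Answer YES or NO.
YES

In Q[x] the ideal (g) consists of all multiples of g, so f ∈ (g) iff g | f, i.e. iff the remainder of f on division by g is 0. Divide f by g (g is monic, so eliminate the leading term of the running remainder at each step):
  leading term 2·x^4: subtract (2·x^2)·g(x) = 2·x^4 - 8·x^3, leaving -x^3 + 3·x^2 + 4·x
  leading term -x^3: subtract (-x)·g(x) = -x^3 + 4·x^2, leaving -x^2 + 4·x
  leading term -x^2: subtract (-1)·g(x) = -x^2 + 4·x, leaving 0
The remainder is 0, so f(x) = g(x) · h(x) with h(x) = 2·x^2 - x - 1. Hence g | f, i.e. f ∈ (g).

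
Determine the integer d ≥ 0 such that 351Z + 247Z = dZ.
(351, 247) = (13); d = 13

In the PID Z, (a, b) is generated by gcd(a, b). Compute gcd(351, 247) with the extended Euclidean algorithm, tracking rows (r, s, t) with s·351 + t·247 = r:
  row A: (351, 1, 0)   [1·351 + 0·247 = 351]
  row B: (247, 0, 1)   [0·351 + 1·247 = 247]
  351 = 1·247 + 104   → row C = row A − 1·row B = (104, 1, −1)   [check: 1·351 − 1·247 = 104]
  247 = 2·104 + 39   → row D = row B − 2·row C = (39, −2, 3)   [check: −2·351 + 3·247 = 39]
  104 = 2·39 + 26   → row E = row C − 2·row D = (26, 5, −7)   [check: 5·351 − 7·247 = 26]
  39 = 1·26 + 13   → row F = row D − 1·row E = (13, −7, 10)   [check: −7·351 + 10·247 = 13]
  26 = 2·13 + 0   → remainder 0, stop. gcd = 13 (last nonzero row F).
So gcd(351, 247) = 13, with Bézout identity −7·351 + 10·247 = 13. Containment (⊇): the Bézout identity exhibits 13 as an element of (351, 247), giving (13) ⊆ (351, 247). Containment (⊆): since 13 | 351 and 13 | 247 (351 = 13·27, 247 = 13·19), every Z-linear combination of 351 and 247 is divisible by 13, so (351, 247) ⊆ (13). Therefore (351, 247) = (13), d = 13.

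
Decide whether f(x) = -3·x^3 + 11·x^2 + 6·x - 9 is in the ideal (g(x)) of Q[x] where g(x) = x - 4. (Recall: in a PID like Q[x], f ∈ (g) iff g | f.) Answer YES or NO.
In Q[x] the ideal (g) consists of all multiples of g, so f ∈ (g) iff g | f, i.e. iff the remainder of f on division by g is 0. Divide f by g (g is monic, so eliminate the leading term of the running remainder at each step):
  leading term -3·x^3: subtract (-3·x^2)·g(x) = -3·x^3 + 12·x^2, leaving -x^2 + 6·x - 9
  leading term -x^2: subtract (-x)·g(x) = -x^2 + 4·x, leaving 2·x - 9
  leading term 2·x: subtract (2)·g(x) = 2·x - 8, leaving -1
The remainder r(x) = -1 ≠ 0 (and deg r < deg g), so g ∤ f, i.e. f ∉ (g).

Final answer: NO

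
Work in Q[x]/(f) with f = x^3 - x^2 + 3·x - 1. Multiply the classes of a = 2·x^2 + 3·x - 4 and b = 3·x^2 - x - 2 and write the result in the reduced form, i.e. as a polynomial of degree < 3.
First multiply in Q[x] without reducing: a · b = 6·x^4 + 7·x^3 - 19·x^2 - 2·x + 8. Now divide by f(x) = x^3 - x^2 + 3·x - 1, eliminating the leading term at each step:
  leading term 6·x^4: subtract (6·x)·f(x) = 6·x^4 - 6·x^3 + 18·x^2 - 6·x, leaving 13·x^3 - 37·x^2 + 4·x + 8
  leading term 13·x^3: subtract (13)·f(x) = 13·x^3 - 13·x^2 + 39·x - 13, leaving -24·x^2 - 35·x + 21
The degree is now < 3, so this is the remainder. Hence a · b ≡ -24·x^2 - 35·x + 21 in Q[x]/(f).

Final answer: a · b ≡ -24·x^2 - 35·x + 21 (mod f(x))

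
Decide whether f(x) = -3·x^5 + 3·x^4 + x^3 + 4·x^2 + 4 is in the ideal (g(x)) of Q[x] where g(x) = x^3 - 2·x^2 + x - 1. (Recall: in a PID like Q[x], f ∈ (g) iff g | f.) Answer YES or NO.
In Q[x] the ideal (g) consists of all multiples of g, so f ∈ (g) iff g | f, i.e. iff the remainder of f on division by g is 0. Divide f by g (g is monic, so eliminate the leading term of the running remainder at each step):
  leading term -3·x^5: subtract (-3·x^2)·g(x) = -3·x^5 + 6·x^4 - 3·x^3 + 3·x^2, leaving -3·x^4 + 4·x^3 + x^2 + 4
  leading term -3·x^4: subtract (-3·x)·g(x) = -3·x^4 + 6·x^3 - 3·x^2 + 3·x, leaving -2·x^3 + 4·x^2 - 3·x + 4
  leading term -2·x^3: subtract (-2)·g(x) = -2·x^3 + 4·x^2 - 2·x + 2, leaving 2 - x
The remainder r(x) = 2 - x ≠ 0 (and deg r < deg g), so g ∤ f, i.e. f ∉ (g).

Final answer: NO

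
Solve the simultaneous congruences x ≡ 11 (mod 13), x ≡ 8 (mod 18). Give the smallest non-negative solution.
The moduli 13, 18 are pairwise coprime, so by the CRT there is a unique solution mod 13·18 = 234.
Solve by successive substitution. Start with x ≡ 11 (mod 13).
  Combine with x ≡ 8 (mod 18): write x = 11 + 13·t and require 11 + 13·t ≡ 8 (mod 18), i.e. 13·t ≡ 8 − 11 ≡ 15 (mod 18). Since 13^(−1) ≡ 7 (mod 18), t ≡ 7·15 ≡ 15 (mod 18). So x ≡ 11 + 13·15 = 206 (mod 234).
Unique solution in [0, 234): x = 206.

Final answer: x ≡ 206 (mod 234); the representative in [0, 234) is 206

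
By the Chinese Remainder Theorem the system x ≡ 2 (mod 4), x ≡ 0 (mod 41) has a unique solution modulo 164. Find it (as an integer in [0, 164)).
x ≡ 82 (mod 164); the representative in [0, 164) is 82

The moduli 4, 41 are pairwise coprime, so by the CRT there is a unique solution mod 4·41 = 164.
Solve by successive substitution. Start with x ≡ 2 (mod 4).
  Combine with x ≡ 0 (mod 41): write x = 2 + 4·t and require 2 + 4·t ≡ 0 (mod 41), i.e. 4·t ≡ 0 − 2 ≡ 39 (mod 41). Since 4^(−1) ≡ 31 (mod 41), t ≡ 31·39 ≡ 20 (mod 41). So x ≡ 2 + 4·20 = 82 (mod 164).
Unique solution in [0, 164): x = 82.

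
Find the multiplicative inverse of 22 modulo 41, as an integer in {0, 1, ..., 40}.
Apply the extended Euclidean algorithm to (41, 22), tracking rows (r, s, t) with s·41 + t·22 = r. Each division r_prev = q·r_cur + r_new produces the new row as (previous row) − q·(current row):
  row A: (41, 1, 0)   [1·41 + 0·22 = 41]
  row B: (22, 0, 1)   [0·41 + 1·22 = 22]
  41 = 1·22 + 19   → row C = row A − 1·row B = (19, 1, −1)   [check: 1·41 − 1·22 = 19]
  22 = 1·19 + 3   → row D = row B − 1·row C = (3, −1, 2)   [check: −1·41 + 2·22 = 3]
  19 = 6·3 + 1   → row E = row C − 6·row D = (1, 7, −13)   [check: 7·41 − 13·22 = 1]
  3 = 3·1 + 0   → remainder 0, stop. gcd = 1 (last nonzero row E).
The gcd is 1, so 22 is invertible mod 41. The last nonzero row gives 7·41 − 13·22 = 1, so t = −13. So 22^(−1) ≡ −13 ≡ 28 (mod 41). Verify: 22 · 28 = 616 ≡ 1 (mod 41). ✓

Final answer: 22^(−1) ≡ 28 (mod 41)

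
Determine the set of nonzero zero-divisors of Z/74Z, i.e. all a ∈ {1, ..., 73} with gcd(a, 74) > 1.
An element a ∈ Z/74Z (with a ≠ 0) is a zero-divisor iff gcd(a, 74) > 1 (because a is a unit precisely when gcd(a, n) = 1, and in Z/nZ every nonzero, non-unit element is a zero-divisor). Scan a = 1, ..., 73 and keep those with gcd(a, 74) > 1:
  gcd(2, 74) = 2, gcd(4, 74) = 2, gcd(6, 74) = 2, gcd(8, 74) = 2, gcd(10, 74) = 2, gcd(12, 74) = 2, gcd(14, 74) = 2, gcd(16, 74) = 2, gcd(18, 74) = 2, gcd(20, 74) = 2, gcd(22, 74) = 2, gcd(24, 74) = 2, gcd(26, 74) = 2, gcd(28, 74) = 2, gcd(30, 74) = 2, gcd(32, 74) = 2, gcd(34, 74) = 2, gcd(36, 74) = 2, gcd(37, 74) = 37, gcd(38, 74) = 2, gcd(40, 74) = 2, gcd(42, 74) = 2, gcd(44, 74) = 2, gcd(46, 74) = 2, gcd(48, 74) = 2, gcd(50, 74) = 2, gcd(52, 74) = 2, gcd(54, 74) = 2, gcd(56, 74) = 2, gcd(58, 74) = 2, gcd(60, 74) = 2, gcd(62, 74) = 2, gcd(64, 74) = 2, gcd(66, 74) = 2, gcd(68, 74) = 2, gcd(70, 74) = 2, gcd(72, 74) = 2.
All other a ∈ {1, ..., 73} have gcd(a, 74) = 1 and are units. So the nonzero zero-divisors are exactly the 37 values of a appearing in this scan.

Final answer: nonzero zero-divisors of Z/74Z = {2, 4, 6, 8, 10, 12, 14, 16, 18, 20, 22, 24, 26, 28, 30, 32, 34, 36, 37, 38, 40, 42, 44, 46, 48, 50, 52, 54, 56, 58, 60, 62, 64, 66, 68, 70, 72}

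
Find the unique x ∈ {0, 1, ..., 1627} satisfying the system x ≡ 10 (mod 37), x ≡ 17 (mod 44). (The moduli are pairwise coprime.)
x ≡ 1601 (mod 1628); the representative in [0, 1628) is 1601

The moduli 37, 44 are pairwise coprime, so by the CRT there is a unique solution mod 37·44 = 1628.
Solve by successive substitution. Start with x ≡ 10 (mod 37).
  Combine with x ≡ 17 (mod 44): write x = 10 + 37·t and require 10 + 37·t ≡ 17 (mod 44), i.e. 37·t ≡ 17 − 10 ≡ 7 (mod 44). Since 37^(−1) ≡ 25 (mod 44), t ≡ 25·7 ≡ 43 (mod 44). So x ≡ 10 + 37·43 = 1601 (mod 1628).
Unique solution in [0, 1628): x = 1601.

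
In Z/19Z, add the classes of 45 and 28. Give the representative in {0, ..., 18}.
Reduce the summands first: 45 ≡ 7, 28 ≡ 9 (mod 19), so 45 + 28 ≡ 7 + 9 (mod 19). 7 + 9 = 16; 16 = 0·19 + 16, so (45 + 28) mod 19 = 16.

Final answer: 16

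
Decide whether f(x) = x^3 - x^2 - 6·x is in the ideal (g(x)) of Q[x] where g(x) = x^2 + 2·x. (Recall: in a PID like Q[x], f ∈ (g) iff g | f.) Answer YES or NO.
In Q[x] the ideal (g) consists of all multiples of g, so f ∈ (g) iff g | f, i.e. iff the remainder of f on division by g is 0. Divide f by g (g is monic, so eliminate the leading term of the running remainder at each step):
  leading term x^3: subtract (x)·g(x) = x^3 + 2·x^2, leaving -3·x^2 - 6·x
  leading term -3·x^2: subtract (-3)·g(x) = -3·x^2 - 6·x, leaving 0
The remainder is 0, so f(x) = g(x) · h(x) with h(x) = x - 3. Hence g | f, i.e. f ∈ (g).

Final answer: YES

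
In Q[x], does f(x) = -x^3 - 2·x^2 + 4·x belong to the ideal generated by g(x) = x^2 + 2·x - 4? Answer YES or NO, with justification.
In Q[x] the ideal (g) consists of all multiples of g, so f ∈ (g) iff g | f, i.e. iff the remainder of f on division by g is 0. Divide f by g (g is monic, so eliminate the leading term of the running remainder at each step):
  leading term -x^3: subtract (-x)·g(x) = -x^3 - 2·x^2 + 4·x, leaving 0
The remainder is 0, so f(x) = g(x) · h(x) with h(x) = -x. Hence g | f, i.e. f ∈ (g).

Final answer: YES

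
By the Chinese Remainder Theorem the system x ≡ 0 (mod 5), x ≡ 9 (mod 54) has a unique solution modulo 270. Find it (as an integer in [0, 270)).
The moduli 5, 54 are pairwise coprime, so by the CRT there is a unique solution mod 5·54 = 270.
Solve by successive substitution. Start with x ≡ 0 (mod 5).
  Combine with x ≡ 9 (mod 54): write x = 5·t and require 5·t ≡ 9 (mod 54). Since 5^(−1) ≡ 11 (mod 54), t ≡ 11·9 ≡ 45 (mod 54). So x ≡ 5·45 = 225 (mod 270).
Unique solution in [0, 270): x = 225.

Final answer: x ≡ 225 (mod 270); the representative in [0, 270) is 225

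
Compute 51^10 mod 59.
57

Use repeated squaring. Binary(10) = 1010. Walk through the bits of the exponent 10 left-to-right: at each bit after the leading one, square the running value, then multiply by 51 if the bit is 1 (always reducing mod 59):
  bit 1 = 1 (leading): start with 51.
  bit 2 = 0: square 51^2 = 2601 ≡ 5 (mod 59).
  bit 3 = 1: square 5^2 = 25; bit is 1, so multiply 25·51 = 1275 ≡ 36 (mod 59).
  bit 4 = 0: square 36^2 = 1296 ≡ 57 (mod 59).
Final value: 51^10 ≡ 57 (mod 59).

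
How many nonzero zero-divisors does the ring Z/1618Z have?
In Z/1618Z each nonzero element is either a unit (gcd with 1618 is 1) or a zero-divisor (gcd > 1). The number of units is φ(1618): factorise 1618 = 2 · 809, so φ(1618) = (2 − 1) · (809 − 1) = 1 · 808 = 808. The nonzero elements number 1618 − 1 = 1617. Hence the nonzero zero-divisors number 1617 − 808 = 809.

Final answer: Z/1618Z has 809 nonzero zero-divisors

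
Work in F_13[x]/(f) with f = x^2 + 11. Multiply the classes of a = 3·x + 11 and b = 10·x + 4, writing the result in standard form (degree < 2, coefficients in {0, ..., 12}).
a · b ≡ 5·x (mod f(x))

Multiply as integer polynomials: a · b = 30·x^2 + 122·x + 44. Reducing coefficients mod 13: a · b ≡ 4·x^2 + 5·x + 5. Now divide by f(x) = x^2 + 11 in F_13[x], eliminating the leading term at each step:
  leading term 4·x^2: subtract (4)·f(x) = 4·x^2 + 5, leaving 5·x (coefficients mod 13)
The degree is now < 2, so this is the remainder. Hence a · b ≡ 5·x in F_13[x]/(f).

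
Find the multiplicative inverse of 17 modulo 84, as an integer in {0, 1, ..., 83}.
Apply the extended Euclidean algorithm to (84, 17), tracking rows (r, s, t) with s·84 + t·17 = r. Each division r_prev = q·r_cur + r_new produces the new row as (previous row) − q·(current row):
  row A: (84, 1, 0)   [1·84 + 0·17 = 84]
  row B: (17, 0, 1)   [0·84 + 1·17 = 17]
  84 = 4·17 + 16   → row C = row A − 4·row B = (16, 1, −4)   [check: 1·84 − 4·17 = 16]
  17 = 1·16 + 1   → row D = row B − 1·row C = (1, −1, 5)   [check: −1·84 + 5·17 = 1]
  16 = 16·1 + 0   → remainder 0, stop. gcd = 1 (last nonzero row D).
The gcd is 1, so 17 is invertible mod 84. The last nonzero row gives −1·84 + 5·17 = 1, so t = 5. So 17^(−1) ≡ 5 (mod 84). Verify: 17 · 5 = 85 ≡ 1 (mod 84). ✓

Final answer: 17^(−1) ≡ 5 (mod 84)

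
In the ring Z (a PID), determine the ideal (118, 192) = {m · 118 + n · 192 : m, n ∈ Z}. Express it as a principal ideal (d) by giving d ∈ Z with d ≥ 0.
(118, 192) = (2); d = 2

In the PID Z, (a, b) is generated by gcd(a, b). Compute gcd(192, 118) with the extended Euclidean algorithm, tracking rows (r, s, t) with s·192 + t·118 = r:
  row A: (192, 1, 0)   [1·192 + 0·118 = 192]
  row B: (118, 0, 1)   [0·192 + 1·118 = 118]
  192 = 1·118 + 74   → row C = row A − 1·row B = (74, 1, −1)   [check: 1·192 − 1·118 = 74]
  118 = 1·74 + 44   → row D = row B − 1·row C = (44, −1, 2)   [check: −1·192 + 2·118 = 44]
  74 = 1·44 + 30   → row E = row C − 1·row D = (30, 2, −3)   [check: 2·192 − 3·118 = 30]
  44 = 1·30 + 14   → row F = row D − 1·row E = (14, −3, 5)   [check: −3·192 + 5·118 = 14]
  30 = 2·14 + 2   → row G = row E − 2·row F = (2, 8, −13)   [check: 8·192 − 13·118 = 2]
  14 = 7·2 + 0   → remainder 0, stop. gcd = 2 (last nonzero row G).
So gcd(118, 192) = 2, with Bézout identity 8·192 − 13·118 = 2. Containment (⊇): the Bézout identity exhibits 2 as an element of (118, 192), giving (2) ⊆ (118, 192). Containment (⊆): since 2 | 118 and 2 | 192 (118 = 2·59, 192 = 2·96), every Z-linear combination of 118 and 192 is divisible by 2, so (118, 192) ⊆ (2). Therefore (118, 192) = (2), d = 2.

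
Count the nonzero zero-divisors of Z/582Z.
In Z/582Z each nonzero element is either a unit (gcd with 582 is 1) or a zero-divisor (gcd > 1). The number of units is φ(582): factorise 582 = 2 · 3 · 97, so φ(582) = (2 − 1) · (3 − 1) · (97 − 1) = 1 · 2 · 96 = 192. The nonzero elements number 582 − 1 = 581. Hence the nonzero zero-divisors number 581 − 192 = 389.

Final answer: Z/582Z has 389 nonzero zero-divisors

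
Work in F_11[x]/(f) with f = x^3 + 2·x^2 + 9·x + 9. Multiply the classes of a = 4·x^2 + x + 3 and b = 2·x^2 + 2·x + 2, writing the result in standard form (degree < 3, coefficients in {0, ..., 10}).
a · b ≡ x + 5 (mod f(x))

Multiply as integer polynomials: a · b = 8·x^4 + 10·x^3 + 16·x^2 + 8·x + 6. Reducing coefficients mod 11: a · b ≡ 8·x^4 + 10·x^3 + 5·x^2 + 8·x + 6. Now divide by f(x) = x^3 + 2·x^2 + 9·x + 9 in F_11[x], eliminating the leading term at each step:
  leading term 8·x^4: subtract (8·x)·f(x) = 8·x^4 + 5·x^3 + 6·x^2 + 6·x, leaving 5·x^3 + 10·x^2 + 2·x + 6 (coefficients mod 11)
  leading term 5·x^3: subtract (5)·f(x) = 5·x^3 + 10·x^2 + x + 1, leaving x + 5 (coefficients mod 11)
The degree is now < 3, so this is the remainder. Hence a · b ≡ x + 5 in F_11[x]/(f).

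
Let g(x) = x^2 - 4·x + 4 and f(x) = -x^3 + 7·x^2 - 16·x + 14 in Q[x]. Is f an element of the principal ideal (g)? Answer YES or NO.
In Q[x] the ideal (g) consists of all multiples of g, so f ∈ (g) iff g | f, i.e. iff the remainder of f on division by g is 0. Divide f by g (g is monic, so eliminate the leading term of the running remainder at each step):
  leading term -x^3: subtract (-x)·g(x) = -x^3 + 4·x^2 - 4·x, leaving 3·x^2 - 12·x + 14
  leading term 3·x^2: subtract (3)·g(x) = 3·x^2 - 12·x + 12, leaving 2
The remainder r(x) = 2 ≠ 0 (and deg r < deg g), so g ∤ f, i.e. f ∉ (g).

Final answer: NO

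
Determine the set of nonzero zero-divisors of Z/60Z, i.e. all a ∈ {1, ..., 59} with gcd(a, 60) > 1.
nonzero zero-divisors of Z/60Z = {2, 3, 4, 5, 6, 8, 9, 10, 12, 14, 15, 16, 18, 20, 21, 22, 24, 25, 26, 27, 28, 30, 32, 33, 34, 35, 36, 38, 39, 40, 42, 44, 45, 46, 48, 50, 51, 52, 54, 55, 56, 57, 58}

An element a ∈ Z/60Z (with a ≠ 0) is a zero-divisor iff gcd(a, 60) > 1 (because a is a unit precisely when gcd(a, n) = 1, and in Z/nZ every nonzero, non-unit element is a zero-divisor). Scan a = 1, ..., 59 and keep those with gcd(a, 60) > 1:
  gcd(2, 60) = 2, gcd(3, 60) = 3, gcd(4, 60) = 4, gcd(5, 60) = 5, gcd(6, 60) = 6, gcd(8, 60) = 4, gcd(9, 60) = 3, gcd(10, 60) = 10, gcd(12, 60) = 12, gcd(14, 60) = 2, gcd(15, 60) = 15, gcd(16, 60) = 4, gcd(18, 60) = 6, gcd(20, 60) = 20, gcd(21, 60) = 3, gcd(22, 60) = 2, gcd(24, 60) = 12, gcd(25, 60) = 5, gcd(26, 60) = 2, gcd(27, 60) = 3, gcd(28, 60) = 4, gcd(30, 60) = 30, gcd(32, 60) = 4, gcd(33, 60) = 3, gcd(34, 60) = 2, gcd(35, 60) = 5, gcd(36, 60) = 12, gcd(38, 60) = 2, gcd(39, 60) = 3, gcd(40, 60) = 20, gcd(42, 60) = 6, gcd(44, 60) = 4, gcd(45, 60) = 15, gcd(46, 60) = 2, gcd(48, 60) = 12, gcd(50, 60) = 10, gcd(51, 60) = 3, gcd(52, 60) = 4, gcd(54, 60) = 6, gcd(55, 60) = 5, gcd(56, 60) = 4, gcd(57, 60) = 3, gcd(58, 60) = 2.
All other a ∈ {1, ..., 59} have gcd(a, 60) = 1 and are units. So the nonzero zero-divisors are exactly the 43 values of a appearing in this scan.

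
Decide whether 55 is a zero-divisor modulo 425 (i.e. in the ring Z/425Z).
gcd(55, 425) = 5 > 1, so 55 is not a unit in Z/425Z. In Z/nZ every nonzero non-unit is a zero-divisor: explicitly, take b = 425/gcd = 85 ≠ 0 (mod 425); then 55·85 = 4675 = 11·425, i.e. 55·85 ≡ 0 (mod 425). So 55 is a zero-divisor.

Final answer: YES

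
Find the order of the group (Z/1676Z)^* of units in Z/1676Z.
|(Z/1676Z)^*| = 836

(Z/1676Z)^* consists of the classes a with gcd(a, 1676) = 1, so its order is φ(1676). φ is multiplicative, with φ(p^e) = p^e − p^(e−1). Factorise 1676 = 2^2 · 419. Then
  φ(1676) = (2^2 − 2^1) · (419 − 1) = 2 · 418 = 836.
Thus |(Z/1676Z)^*| = 836.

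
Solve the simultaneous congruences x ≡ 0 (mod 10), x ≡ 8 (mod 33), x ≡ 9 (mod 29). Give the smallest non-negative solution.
x ≡ 8390 (mod 9570); the representative in [0, 9570) is 8390

The moduli 10, 33, 29 are pairwise coprime, so by the CRT there is a unique solution mod 10·33·29 = 9570.
Solve by successive substitution. Start with x ≡ 0 (mod 10).
  Combine with x ≡ 8 (mod 33): write x = 10·t and require 10·t ≡ 8 (mod 33). Since 10^(−1) ≡ 10 (mod 33), t ≡ 10·8 ≡ 14 (mod 33). So x ≡ 10·14 = 140 (mod 330).
  Combine with x ≡ 9 (mod 29): write x = 140 + 330·t and require 140 + 330·t ≡ 9 (mod 29), i.e. 330·t ≡ 9 − 140 ≡ 14 (mod 29). Since 330^(−1) ≡ 8 (mod 29) (330 ≡ 11 (mod 29)), t ≡ 8·14 ≡ 25 (mod 29). So x ≡ 140 + 330·25 = 8390 (mod 9570).
Unique solution in [0, 9570): x = 8390.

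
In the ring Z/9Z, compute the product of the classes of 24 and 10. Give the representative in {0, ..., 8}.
6

Reduce the factors first: 24 ≡ 6, 10 ≡ 1 (mod 9), so 24 · 10 ≡ 6 · 1 (mod 9). 6 · 1 = 6. Dividing by 9: 6 = 0·9 + 6. So (24 · 10) mod 9 = 6.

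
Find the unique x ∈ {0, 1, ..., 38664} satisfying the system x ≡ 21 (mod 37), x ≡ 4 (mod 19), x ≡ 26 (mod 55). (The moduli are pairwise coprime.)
x ≡ 37206 (mod 38665); the representative in [0, 38665) is 37206

The moduli 37, 19, 55 are pairwise coprime, so by the CRT there is a unique solution mod 37·19·55 = 38665.
Solve by successive substitution. Start with x ≡ 21 (mod 37).
  Combine with x ≡ 4 (mod 19): write x = 21 + 37·t and require 21 + 37·t ≡ 4 (mod 19), i.e. 37·t ≡ 4 − 21 ≡ 2 (mod 19). Since 37^(−1) ≡ 18 (mod 19) (37 ≡ 18 (mod 19)), t ≡ 18·2 ≡ 17 (mod 19). So x ≡ 21 + 37·17 = 650 (mod 703).
  Combine with x ≡ 26 (mod 55): write x = 650 + 703·t and require 650 + 703·t ≡ 26 (mod 55), i.e. 703·t ≡ 26 − 650 ≡ 36 (mod 55). Since 703^(−1) ≡ 32 (mod 55) (703 ≡ 43 (mod 55)), t ≡ 32·36 ≡ 52 (mod 55). So x ≡ 650 + 703·52 = 37206 (mod 38665).
Unique solution in [0, 38665): x = 37206.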